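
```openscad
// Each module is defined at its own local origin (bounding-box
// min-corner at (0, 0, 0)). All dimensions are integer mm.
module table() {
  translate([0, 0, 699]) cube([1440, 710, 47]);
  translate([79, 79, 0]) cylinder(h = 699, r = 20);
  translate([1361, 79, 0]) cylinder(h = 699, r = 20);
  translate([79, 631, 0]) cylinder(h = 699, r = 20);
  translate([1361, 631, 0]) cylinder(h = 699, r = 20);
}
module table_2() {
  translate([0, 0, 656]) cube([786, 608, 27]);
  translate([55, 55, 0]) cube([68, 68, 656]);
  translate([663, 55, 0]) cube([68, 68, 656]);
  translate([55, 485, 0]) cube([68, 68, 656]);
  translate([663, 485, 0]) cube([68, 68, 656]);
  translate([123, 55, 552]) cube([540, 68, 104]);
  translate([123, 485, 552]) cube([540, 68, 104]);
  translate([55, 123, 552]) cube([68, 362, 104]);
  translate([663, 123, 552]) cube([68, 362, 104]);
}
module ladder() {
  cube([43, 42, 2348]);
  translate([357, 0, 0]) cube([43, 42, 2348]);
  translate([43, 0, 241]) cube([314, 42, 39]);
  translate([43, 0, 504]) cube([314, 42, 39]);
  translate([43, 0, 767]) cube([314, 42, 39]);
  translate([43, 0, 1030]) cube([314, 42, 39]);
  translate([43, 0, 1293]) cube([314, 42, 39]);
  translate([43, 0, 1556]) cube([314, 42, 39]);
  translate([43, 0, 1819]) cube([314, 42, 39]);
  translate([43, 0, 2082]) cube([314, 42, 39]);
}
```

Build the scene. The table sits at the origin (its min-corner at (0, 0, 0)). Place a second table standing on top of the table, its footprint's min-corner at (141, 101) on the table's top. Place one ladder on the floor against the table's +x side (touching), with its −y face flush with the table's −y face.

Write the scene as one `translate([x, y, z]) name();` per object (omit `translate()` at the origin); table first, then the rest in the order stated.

table();
translate([141, 101, 746]) table_2();
translate([1440, 0, 0]) ladder();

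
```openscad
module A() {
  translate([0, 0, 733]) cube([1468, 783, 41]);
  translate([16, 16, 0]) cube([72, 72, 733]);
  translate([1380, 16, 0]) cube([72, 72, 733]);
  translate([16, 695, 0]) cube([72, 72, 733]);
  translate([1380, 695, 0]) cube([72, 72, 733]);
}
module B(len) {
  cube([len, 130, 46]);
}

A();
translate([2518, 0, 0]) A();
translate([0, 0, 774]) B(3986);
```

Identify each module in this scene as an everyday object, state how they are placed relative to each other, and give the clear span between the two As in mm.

A is a table. B is a beam. A beam spans the tops of two tables. The clear span between the two tables is 1050 mm.

Second table starts at x = 2518; first ends at x = 1468; clear span = 2518 − 1468 = 1050 mm.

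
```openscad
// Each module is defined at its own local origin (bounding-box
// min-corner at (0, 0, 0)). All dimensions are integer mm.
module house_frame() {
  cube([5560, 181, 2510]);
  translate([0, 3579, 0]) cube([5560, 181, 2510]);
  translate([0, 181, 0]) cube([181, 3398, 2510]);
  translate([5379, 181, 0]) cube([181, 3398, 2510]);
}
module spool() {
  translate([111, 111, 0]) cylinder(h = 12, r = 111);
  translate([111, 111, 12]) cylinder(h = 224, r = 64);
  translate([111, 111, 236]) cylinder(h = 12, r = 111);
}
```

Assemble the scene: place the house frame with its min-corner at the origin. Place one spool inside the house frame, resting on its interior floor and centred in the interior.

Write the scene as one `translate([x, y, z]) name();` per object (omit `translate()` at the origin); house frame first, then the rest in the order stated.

house_frame();
translate([2669, 1769, 0]) spool();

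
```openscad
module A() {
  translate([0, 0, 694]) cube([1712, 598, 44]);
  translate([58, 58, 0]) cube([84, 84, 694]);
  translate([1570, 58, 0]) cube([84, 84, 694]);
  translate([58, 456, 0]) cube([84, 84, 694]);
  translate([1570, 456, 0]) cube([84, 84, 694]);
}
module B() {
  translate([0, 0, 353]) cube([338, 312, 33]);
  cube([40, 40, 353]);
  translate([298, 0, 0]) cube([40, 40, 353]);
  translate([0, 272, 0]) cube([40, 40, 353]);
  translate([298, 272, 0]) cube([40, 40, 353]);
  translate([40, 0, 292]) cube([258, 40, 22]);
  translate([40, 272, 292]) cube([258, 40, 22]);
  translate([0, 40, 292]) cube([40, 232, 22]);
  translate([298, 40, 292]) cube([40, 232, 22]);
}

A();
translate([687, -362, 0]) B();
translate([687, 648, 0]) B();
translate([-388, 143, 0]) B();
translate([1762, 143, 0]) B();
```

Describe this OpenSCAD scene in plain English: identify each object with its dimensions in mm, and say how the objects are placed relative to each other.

A is a table with a 1712×598 mm rectangular top, 44 mm thick, top surface at z = 738 mm, supported by four 84×84 mm square legs, each inset 58 mm from the nearest pair of top edges, running from the floor.

B is a four-legged stool. The seat is a 338×312×33 mm slab whose top surface is at z = 386 mm; four square legs, each 40×40 mm in cross-section, run from the floor (z = 0) to the underside of the seat, each flush with a corner of the seat. Four stretchers, 40 mm wide and 22 mm tall, connect adjacent legs with their undersides at z = 292 mm, each running between the inner faces of the legs it joins and aligned with the legs' outer faces on the other axis.

Four stools sit around the table at the −y, +y, −x, +x sides.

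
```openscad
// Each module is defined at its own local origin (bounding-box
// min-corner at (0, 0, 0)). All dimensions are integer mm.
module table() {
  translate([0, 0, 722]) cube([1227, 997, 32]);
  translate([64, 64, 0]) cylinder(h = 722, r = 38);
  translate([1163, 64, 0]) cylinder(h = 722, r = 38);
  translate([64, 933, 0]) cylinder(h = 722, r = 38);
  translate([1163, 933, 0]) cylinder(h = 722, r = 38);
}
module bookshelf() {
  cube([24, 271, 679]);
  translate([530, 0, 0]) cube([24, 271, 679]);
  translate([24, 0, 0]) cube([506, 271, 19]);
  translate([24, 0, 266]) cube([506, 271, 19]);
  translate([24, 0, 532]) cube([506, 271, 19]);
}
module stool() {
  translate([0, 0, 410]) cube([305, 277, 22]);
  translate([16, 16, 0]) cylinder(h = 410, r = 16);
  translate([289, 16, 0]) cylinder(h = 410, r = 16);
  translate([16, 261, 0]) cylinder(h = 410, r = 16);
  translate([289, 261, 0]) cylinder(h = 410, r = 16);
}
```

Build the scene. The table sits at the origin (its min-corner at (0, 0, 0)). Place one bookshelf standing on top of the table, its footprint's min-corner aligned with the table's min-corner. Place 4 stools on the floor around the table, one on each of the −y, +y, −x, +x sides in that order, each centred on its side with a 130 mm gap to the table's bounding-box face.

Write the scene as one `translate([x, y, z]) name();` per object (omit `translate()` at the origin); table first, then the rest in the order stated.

table();
translate([0, 0, 754]) bookshelf();
translate([461, -407, 0]) stool();
translate([461, 1127, 0]) stool();
translate([-435, 360, 0]) stool();
translate([1357, 360, 0]) stool();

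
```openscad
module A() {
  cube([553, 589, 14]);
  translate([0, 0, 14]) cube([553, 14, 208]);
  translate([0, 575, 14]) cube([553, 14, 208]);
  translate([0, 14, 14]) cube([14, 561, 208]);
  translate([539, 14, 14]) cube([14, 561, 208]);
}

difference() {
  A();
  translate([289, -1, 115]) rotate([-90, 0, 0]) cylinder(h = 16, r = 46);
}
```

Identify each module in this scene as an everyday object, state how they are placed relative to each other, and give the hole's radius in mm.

The subtracted cylinder has r = 46 mm.

A is an open box. The open box has a circular hole through its front wall. The hole's radius is 46 mm.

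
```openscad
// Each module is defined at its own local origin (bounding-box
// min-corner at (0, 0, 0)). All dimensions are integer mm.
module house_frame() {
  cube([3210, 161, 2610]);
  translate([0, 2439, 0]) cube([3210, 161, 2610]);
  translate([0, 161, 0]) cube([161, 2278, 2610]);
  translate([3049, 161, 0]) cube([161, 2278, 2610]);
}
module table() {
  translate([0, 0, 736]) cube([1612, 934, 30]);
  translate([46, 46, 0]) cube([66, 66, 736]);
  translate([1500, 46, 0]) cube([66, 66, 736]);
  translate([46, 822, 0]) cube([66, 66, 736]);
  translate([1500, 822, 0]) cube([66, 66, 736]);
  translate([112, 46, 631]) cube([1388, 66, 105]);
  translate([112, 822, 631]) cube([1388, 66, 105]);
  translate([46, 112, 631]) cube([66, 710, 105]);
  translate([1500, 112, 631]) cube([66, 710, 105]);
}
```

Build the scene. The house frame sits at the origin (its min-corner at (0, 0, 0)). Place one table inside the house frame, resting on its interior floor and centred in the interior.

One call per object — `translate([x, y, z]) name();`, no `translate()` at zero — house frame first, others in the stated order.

house_frame();
translate([799, 833, 0]) table();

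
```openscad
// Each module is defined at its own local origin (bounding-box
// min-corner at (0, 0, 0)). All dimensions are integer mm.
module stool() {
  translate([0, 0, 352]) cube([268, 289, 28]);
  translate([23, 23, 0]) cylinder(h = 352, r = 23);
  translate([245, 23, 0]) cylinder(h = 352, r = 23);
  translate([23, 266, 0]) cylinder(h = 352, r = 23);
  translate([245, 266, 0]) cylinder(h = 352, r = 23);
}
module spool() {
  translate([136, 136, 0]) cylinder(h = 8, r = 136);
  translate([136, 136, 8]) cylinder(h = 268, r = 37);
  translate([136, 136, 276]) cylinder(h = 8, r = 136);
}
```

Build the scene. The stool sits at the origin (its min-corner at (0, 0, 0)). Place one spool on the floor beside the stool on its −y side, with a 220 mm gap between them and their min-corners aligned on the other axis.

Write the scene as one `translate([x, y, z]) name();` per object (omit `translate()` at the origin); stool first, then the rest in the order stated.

stool();
translate([0, -492, 0]) spool();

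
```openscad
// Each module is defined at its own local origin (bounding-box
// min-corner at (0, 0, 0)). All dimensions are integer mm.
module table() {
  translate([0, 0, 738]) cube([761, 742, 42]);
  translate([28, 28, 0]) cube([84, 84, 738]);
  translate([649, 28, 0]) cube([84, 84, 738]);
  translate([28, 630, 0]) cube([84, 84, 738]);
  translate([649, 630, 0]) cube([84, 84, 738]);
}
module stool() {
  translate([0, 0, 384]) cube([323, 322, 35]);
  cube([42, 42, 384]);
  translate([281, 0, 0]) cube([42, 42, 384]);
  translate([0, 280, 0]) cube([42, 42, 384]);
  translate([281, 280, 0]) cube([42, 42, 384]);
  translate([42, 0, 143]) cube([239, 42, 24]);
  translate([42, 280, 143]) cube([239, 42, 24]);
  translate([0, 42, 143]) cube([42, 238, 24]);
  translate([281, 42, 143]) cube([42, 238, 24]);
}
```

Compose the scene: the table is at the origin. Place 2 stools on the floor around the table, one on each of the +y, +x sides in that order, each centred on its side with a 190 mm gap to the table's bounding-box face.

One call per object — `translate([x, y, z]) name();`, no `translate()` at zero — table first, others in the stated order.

table();
translate([219, 932, 0]) stool();
translate([951, 210, 0]) stool();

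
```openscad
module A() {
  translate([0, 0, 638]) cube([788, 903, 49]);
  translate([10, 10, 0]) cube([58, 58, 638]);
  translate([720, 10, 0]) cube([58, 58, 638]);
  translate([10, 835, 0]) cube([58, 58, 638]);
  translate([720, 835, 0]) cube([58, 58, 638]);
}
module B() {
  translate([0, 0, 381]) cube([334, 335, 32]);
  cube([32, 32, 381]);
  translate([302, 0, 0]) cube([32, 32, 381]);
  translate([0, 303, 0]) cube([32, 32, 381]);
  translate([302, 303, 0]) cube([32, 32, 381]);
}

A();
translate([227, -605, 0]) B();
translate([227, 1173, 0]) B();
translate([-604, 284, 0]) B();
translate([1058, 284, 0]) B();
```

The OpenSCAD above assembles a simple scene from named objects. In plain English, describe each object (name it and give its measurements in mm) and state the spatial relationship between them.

A is a table: top 788 mm (x) × 903 mm (y), 49 mm thick, upper face at z = 687 mm, on four 58×58 mm square legs, each inset 10 mm from the nearest pair of top edges, running from z = 0 to the bottom of the top.

B is a four-legged stool. The seat is 334×335 mm, 32 mm thick, top at z = 413 mm. It stands on four square legs, each 32×32 mm in cross-section, from z = 0 to the seat underside, each flush with a corner of the seat.

Four stools sit around the table at the −y, +y, −x, +x sides.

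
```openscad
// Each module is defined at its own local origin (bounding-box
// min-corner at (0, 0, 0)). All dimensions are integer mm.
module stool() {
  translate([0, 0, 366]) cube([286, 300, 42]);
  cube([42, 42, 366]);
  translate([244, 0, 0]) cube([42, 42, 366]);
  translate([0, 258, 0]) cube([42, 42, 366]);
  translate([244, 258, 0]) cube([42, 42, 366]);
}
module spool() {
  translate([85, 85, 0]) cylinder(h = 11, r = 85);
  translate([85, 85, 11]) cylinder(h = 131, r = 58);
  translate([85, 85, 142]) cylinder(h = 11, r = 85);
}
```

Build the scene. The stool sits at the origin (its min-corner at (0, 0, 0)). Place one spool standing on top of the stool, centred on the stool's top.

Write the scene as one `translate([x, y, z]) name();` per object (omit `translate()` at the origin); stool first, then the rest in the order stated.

stool();
translate([58, 65, 408]) spool();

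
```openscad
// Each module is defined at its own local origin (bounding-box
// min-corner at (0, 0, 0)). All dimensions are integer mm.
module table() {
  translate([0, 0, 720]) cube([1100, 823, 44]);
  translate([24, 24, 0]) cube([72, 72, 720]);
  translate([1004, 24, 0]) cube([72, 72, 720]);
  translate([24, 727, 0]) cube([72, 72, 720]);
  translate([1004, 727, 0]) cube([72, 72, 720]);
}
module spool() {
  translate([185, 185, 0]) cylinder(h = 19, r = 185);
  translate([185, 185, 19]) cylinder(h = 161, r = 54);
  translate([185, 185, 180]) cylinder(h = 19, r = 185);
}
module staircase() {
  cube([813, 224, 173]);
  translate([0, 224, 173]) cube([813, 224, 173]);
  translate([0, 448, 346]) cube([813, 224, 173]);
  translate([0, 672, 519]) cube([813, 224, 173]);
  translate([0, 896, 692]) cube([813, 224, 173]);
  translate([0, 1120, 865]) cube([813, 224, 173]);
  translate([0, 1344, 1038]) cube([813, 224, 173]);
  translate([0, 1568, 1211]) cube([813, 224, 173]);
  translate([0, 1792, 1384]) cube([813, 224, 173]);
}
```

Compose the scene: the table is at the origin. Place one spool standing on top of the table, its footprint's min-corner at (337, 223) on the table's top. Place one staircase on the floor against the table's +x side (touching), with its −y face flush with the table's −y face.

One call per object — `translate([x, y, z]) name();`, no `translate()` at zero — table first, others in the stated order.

table();
translate([337, 223, 764]) spool();
translate([1100, 0, 0]) staircase();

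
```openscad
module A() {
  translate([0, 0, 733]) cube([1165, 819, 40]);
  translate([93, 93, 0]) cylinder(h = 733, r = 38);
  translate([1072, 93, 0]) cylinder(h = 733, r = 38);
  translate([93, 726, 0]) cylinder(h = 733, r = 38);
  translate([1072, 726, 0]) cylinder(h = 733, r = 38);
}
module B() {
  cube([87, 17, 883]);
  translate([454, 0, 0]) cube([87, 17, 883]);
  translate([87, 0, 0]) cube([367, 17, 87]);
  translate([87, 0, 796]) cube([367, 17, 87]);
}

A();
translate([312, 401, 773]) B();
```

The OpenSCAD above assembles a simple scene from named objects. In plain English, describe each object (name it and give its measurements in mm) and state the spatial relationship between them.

A is a rectangular dining table. The top is 1165×819×40 mm with its upper surface at z = 773 mm. It stands on four round legs of 76 mm diameter, each leg's bounding box inset 55 mm from the nearest pair of top edges, running from the floor to the underside of the top.

B is a picture frame with a 367×709 mm rectangular opening (x by z) and a uniform 87 mm border on every side. Frame depth is 17 mm along y. It is built from two vertical stiles running the full outside height and two horizontal rails spanning the gap between the stiles.

The picture frame is on top of the table, centred.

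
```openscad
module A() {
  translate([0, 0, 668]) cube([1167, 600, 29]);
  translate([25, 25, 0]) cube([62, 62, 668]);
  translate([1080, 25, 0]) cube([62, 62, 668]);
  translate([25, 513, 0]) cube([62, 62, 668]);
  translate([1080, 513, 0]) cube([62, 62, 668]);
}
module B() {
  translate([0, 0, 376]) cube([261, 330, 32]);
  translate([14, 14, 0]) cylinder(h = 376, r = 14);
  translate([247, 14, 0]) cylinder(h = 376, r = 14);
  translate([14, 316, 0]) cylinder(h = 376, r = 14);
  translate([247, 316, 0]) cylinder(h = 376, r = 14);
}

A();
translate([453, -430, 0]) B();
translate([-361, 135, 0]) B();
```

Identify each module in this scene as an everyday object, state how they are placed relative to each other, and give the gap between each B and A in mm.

A is a table. B is a stool. Two stools sit around the table at the −y, −x sides. The gap between each stool and the table is 100 mm.

Each stool's nearest face is 100 mm from the table's bounding box.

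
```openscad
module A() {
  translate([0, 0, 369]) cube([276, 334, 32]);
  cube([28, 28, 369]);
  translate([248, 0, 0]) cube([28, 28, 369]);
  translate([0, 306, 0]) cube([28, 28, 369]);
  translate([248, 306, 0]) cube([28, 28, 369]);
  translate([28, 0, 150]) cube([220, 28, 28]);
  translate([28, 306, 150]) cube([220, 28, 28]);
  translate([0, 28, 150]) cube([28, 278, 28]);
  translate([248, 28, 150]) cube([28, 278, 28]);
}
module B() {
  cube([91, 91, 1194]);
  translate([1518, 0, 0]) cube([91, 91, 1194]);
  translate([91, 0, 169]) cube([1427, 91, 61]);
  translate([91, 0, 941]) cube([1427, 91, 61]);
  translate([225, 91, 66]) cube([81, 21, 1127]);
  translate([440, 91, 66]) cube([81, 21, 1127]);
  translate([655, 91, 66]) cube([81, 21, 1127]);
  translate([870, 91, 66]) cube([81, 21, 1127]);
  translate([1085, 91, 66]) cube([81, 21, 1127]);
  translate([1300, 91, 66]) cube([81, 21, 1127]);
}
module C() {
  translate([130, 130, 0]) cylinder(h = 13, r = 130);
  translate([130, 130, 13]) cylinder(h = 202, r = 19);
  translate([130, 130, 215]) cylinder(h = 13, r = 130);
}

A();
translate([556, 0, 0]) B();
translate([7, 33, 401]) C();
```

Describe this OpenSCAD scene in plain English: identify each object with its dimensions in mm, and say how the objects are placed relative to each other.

A is a simple wooden stool: a rectangular seat 276 mm (x) by 334 mm (y), 32 mm thick, top face at z = 401 mm, on four square legs, each 28×28 mm in cross-section. The legs rest on z = 0, each flush with a corner of the seat. Four stretchers, 28 mm wide and 28 mm tall, connect adjacent legs with their undersides at z = 150 mm, each running between the inner faces of the legs it joins and aligned with the legs' outer faces on the other axis.

B is a fence section. Two 91×91 mm posts, 1194 mm tall, stand on the floor with a clear span of 1427 mm between their inner faces. Two horizontal rails of 91×61 mm section span the gap between the posts with their undersides at z = 169 mm and z = 941 mm, flush with the posts' −y face. 6 pickets, each 81 mm wide, 21 mm thick and 1127 mm tall, are fixed to the +y face of the rails with their bottoms at z = 66 mm, evenly spaced across the span with equal gaps (rounded down to the nearest mm) at the −x end and between each pair — any rounding remainder accumulates at the +x end.

C is a spool: two coaxial disc flanges of radius 130 mm and thickness 13 mm, joined by a core cylinder of radius 19 mm and height 202 mm. The lower flange rests on z = 0 and the three cylinders share a vertical axis.

The fence section is on the floor beside the stool on its +x side. The spool is on top of the stool.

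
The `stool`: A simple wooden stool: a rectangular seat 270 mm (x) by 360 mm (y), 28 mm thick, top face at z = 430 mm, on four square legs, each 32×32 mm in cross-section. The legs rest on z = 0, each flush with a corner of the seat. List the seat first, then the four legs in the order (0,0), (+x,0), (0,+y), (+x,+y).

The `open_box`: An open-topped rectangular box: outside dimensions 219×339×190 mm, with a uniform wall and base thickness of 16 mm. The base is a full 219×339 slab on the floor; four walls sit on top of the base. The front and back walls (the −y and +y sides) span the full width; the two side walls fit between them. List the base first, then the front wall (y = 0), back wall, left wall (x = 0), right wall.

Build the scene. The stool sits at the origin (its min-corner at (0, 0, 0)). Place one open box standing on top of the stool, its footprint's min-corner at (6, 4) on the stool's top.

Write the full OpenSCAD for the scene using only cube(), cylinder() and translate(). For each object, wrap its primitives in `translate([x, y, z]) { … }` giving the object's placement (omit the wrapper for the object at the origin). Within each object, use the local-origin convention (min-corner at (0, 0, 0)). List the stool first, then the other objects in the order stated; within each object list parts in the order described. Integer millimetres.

translate([0, 0, 402]) cube([270, 360, 28]);
cube([32, 32, 402]);
translate([238, 0, 0]) cube([32, 32, 402]);
translate([0, 328, 0]) cube([32, 32, 402]);
translate([238, 328, 0]) cube([32, 32, 402]);
translate([6, 4, 430]) {
  cube([219, 339, 16]);
  translate([0, 0, 16]) cube([219, 16, 174]);
  translate([0, 323, 16]) cube([219, 16, 174]);
  translate([0, 16, 16]) cube([16, 307, 174]);
  translate([203, 16, 16]) cube([16, 307, 174]);
}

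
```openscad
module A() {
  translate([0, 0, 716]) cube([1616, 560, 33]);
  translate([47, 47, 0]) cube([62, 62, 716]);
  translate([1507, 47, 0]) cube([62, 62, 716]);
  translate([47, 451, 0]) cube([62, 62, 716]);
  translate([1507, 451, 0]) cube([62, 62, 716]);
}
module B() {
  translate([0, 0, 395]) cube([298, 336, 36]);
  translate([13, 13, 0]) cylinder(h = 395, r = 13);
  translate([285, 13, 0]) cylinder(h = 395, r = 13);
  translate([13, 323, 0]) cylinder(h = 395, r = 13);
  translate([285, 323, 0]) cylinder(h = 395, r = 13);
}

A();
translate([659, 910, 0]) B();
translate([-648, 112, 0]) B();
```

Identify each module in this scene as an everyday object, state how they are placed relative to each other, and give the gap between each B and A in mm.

A is a table. B is a stool. Two stools sit around the table at the +y, −x sides. The gap between each stool and the table is 350 mm.

Each stool's nearest face is 350 mm from the table's bounding box.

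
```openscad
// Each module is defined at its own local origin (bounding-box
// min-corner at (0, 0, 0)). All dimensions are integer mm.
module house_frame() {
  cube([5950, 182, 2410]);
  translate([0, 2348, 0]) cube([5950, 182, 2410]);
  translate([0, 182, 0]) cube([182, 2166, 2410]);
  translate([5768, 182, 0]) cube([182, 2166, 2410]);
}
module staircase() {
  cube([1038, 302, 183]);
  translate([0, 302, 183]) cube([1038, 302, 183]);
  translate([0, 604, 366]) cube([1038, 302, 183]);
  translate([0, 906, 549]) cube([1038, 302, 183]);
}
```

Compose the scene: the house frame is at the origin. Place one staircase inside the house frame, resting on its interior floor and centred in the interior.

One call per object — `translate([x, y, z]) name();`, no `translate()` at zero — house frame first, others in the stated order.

house_frame();
translate([2456, 661, 0]) staircase();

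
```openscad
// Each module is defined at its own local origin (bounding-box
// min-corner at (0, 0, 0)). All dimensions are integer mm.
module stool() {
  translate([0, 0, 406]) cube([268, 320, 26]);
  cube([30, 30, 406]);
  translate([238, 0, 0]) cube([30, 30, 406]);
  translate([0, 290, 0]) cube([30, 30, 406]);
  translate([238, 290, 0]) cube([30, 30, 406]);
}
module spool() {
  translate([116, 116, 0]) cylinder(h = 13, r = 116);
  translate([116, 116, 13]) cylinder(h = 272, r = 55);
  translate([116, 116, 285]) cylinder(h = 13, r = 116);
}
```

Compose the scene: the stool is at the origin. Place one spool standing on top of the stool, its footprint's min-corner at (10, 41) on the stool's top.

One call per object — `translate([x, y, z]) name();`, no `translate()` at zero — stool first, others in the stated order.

stool();
translate([10, 41, 432]) spool();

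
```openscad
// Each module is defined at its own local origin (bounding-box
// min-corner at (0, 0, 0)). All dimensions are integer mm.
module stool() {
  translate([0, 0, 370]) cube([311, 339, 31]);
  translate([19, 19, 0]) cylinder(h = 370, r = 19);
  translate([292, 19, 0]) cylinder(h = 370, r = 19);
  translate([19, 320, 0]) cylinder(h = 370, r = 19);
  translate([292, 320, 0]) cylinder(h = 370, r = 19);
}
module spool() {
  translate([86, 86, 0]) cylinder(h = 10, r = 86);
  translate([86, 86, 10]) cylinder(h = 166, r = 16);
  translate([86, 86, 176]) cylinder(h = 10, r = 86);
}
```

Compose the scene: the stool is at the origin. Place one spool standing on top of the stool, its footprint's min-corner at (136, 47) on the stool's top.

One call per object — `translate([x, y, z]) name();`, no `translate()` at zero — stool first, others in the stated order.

stool();
translate([136, 47, 401]) spool();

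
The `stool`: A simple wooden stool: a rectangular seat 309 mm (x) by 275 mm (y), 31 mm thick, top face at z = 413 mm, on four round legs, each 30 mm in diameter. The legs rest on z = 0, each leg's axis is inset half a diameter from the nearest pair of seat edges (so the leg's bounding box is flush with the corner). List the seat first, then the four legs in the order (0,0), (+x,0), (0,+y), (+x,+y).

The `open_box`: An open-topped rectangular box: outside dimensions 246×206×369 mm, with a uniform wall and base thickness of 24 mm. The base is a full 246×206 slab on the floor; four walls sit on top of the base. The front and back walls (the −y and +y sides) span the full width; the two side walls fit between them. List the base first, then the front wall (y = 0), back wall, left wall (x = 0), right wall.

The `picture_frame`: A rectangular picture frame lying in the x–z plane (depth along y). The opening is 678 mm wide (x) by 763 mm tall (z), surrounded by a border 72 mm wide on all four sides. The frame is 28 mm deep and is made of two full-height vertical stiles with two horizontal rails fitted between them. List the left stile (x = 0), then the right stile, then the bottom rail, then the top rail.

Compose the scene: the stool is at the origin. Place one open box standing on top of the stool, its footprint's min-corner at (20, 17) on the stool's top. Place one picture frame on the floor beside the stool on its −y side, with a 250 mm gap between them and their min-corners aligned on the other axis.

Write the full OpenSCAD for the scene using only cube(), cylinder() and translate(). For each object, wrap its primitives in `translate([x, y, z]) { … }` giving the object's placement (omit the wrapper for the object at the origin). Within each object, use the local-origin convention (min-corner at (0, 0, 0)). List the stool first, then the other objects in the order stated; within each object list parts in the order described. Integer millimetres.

translate([0, 0, 382]) cube([309, 275, 31]);
translate([15, 15, 0]) cylinder(h = 382, r = 15);
translate([294, 15, 0]) cylinder(h = 382, r = 15);
translate([15, 260, 0]) cylinder(h = 382, r = 15);
translate([294, 260, 0]) cylinder(h = 382, r = 15);
translate([20, 17, 413]) {
  cube([246, 206, 24]);
  translate([0, 0, 24]) cube([246, 24, 345]);
  translate([0, 182, 24]) cube([246, 24, 345]);
  translate([0, 24, 24]) cube([24, 158, 345]);
  translate([222, 24, 24]) cube([24, 158, 345]);
}
translate([0, -278, 0]) {
  cube([72, 28, 907]);
  translate([750, 0, 0]) cube([72, 28, 907]);
  translate([72, 0, 0]) cube([678, 28, 72]);
  translate([72, 0, 835]) cube([678, 28, 72]);
}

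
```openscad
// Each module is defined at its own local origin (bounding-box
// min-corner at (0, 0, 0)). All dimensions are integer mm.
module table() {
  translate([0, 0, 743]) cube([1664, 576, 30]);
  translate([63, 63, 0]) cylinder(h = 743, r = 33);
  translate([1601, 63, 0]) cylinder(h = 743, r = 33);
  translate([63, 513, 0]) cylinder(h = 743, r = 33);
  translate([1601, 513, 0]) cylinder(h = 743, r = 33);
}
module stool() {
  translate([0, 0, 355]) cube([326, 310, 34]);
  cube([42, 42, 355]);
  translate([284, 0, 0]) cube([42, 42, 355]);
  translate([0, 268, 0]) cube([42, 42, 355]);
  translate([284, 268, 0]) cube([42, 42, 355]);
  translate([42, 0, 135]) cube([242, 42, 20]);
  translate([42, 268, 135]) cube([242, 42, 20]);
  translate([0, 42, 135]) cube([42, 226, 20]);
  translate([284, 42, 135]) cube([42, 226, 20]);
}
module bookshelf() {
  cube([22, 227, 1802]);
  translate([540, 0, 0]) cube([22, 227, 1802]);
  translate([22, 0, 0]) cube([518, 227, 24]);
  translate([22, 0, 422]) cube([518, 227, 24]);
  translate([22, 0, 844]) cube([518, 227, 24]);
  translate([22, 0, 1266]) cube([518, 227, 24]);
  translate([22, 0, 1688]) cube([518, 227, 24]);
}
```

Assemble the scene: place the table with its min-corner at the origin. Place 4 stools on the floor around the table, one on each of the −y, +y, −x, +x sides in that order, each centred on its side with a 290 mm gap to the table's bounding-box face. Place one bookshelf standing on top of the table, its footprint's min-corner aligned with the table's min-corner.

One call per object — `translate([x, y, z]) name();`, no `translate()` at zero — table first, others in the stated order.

table();
translate([669, -600, 0]) stool();
translate([669, 866, 0]) stool();
translate([-616, 133, 0]) stool();
translate([1954, 133, 0]) stool();
translate([0, 0, 773]) bookshelf();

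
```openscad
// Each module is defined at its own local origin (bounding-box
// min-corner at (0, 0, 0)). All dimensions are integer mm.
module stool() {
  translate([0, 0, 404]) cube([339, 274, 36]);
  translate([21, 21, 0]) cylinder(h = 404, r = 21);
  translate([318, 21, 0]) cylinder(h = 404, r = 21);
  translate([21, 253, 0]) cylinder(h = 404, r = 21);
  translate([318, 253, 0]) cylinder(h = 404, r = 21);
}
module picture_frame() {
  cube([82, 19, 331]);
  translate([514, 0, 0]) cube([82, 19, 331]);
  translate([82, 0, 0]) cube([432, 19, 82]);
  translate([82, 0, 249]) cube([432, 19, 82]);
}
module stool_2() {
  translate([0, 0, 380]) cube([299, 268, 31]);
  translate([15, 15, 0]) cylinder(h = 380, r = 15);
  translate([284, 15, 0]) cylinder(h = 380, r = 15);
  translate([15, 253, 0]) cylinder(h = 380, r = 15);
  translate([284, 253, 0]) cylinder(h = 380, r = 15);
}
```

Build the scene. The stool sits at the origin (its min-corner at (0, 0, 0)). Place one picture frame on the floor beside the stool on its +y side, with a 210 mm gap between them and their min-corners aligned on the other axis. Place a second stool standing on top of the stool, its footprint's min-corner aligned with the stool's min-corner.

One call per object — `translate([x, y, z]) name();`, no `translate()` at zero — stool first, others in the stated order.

stool();
translate([0, 484, 0]) picture_frame();
translate([0, 0, 440]) stool_2();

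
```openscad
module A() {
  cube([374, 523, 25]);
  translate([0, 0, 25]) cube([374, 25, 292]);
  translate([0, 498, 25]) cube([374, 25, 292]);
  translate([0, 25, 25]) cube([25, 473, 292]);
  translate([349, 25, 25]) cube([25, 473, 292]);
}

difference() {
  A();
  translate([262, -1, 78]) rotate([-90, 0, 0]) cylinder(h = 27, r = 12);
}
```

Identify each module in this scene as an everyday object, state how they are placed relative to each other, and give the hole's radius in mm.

The subtracted cylinder has r = 12 mm.

A is an open box. The open box has a circular hole through its front wall. The hole's radius is 12 mm.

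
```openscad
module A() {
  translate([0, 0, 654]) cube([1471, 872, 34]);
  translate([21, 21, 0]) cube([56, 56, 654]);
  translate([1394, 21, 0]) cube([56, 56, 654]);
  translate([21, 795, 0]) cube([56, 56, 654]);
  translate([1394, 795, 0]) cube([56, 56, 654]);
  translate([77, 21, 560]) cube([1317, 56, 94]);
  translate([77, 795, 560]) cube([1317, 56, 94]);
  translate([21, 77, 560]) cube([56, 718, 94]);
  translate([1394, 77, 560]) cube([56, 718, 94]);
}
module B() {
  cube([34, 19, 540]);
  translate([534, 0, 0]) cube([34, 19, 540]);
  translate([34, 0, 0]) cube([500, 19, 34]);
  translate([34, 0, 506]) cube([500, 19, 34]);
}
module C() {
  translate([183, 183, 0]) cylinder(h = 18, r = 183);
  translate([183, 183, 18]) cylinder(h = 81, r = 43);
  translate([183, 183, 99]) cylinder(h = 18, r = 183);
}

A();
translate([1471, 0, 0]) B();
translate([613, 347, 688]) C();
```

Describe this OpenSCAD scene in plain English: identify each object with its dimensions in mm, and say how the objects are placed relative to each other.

A is a table: top 1471 mm (x) × 872 mm (y), 34 mm thick, upper face at z = 688 mm, on four 56×56 mm square legs, each inset 21 mm from the nearest pair of top edges, running from z = 0 to the bottom of the top. Four apron rails, 56 mm thick and 94 mm tall, run between adjacent legs with their top edges flush with the underside of the top and their outer faces flush with the legs' outer faces.

B is a picture frame with a 500×472 mm rectangular opening (x by z) and a uniform 34 mm border on every side. Frame depth is 19 mm along y. It is built from two vertical stiles running the full outside height and two horizontal rails spanning the gap between the stiles.

C is a spool: two coaxial disc flanges of radius 183 mm and thickness 18 mm, joined by a core cylinder of radius 43 mm and height 81 mm. The lower flange rests on z = 0 and the three cylinders share a vertical axis.

The picture frame is against the table's +x side, with their −y faces flush. The spool is on top of the table.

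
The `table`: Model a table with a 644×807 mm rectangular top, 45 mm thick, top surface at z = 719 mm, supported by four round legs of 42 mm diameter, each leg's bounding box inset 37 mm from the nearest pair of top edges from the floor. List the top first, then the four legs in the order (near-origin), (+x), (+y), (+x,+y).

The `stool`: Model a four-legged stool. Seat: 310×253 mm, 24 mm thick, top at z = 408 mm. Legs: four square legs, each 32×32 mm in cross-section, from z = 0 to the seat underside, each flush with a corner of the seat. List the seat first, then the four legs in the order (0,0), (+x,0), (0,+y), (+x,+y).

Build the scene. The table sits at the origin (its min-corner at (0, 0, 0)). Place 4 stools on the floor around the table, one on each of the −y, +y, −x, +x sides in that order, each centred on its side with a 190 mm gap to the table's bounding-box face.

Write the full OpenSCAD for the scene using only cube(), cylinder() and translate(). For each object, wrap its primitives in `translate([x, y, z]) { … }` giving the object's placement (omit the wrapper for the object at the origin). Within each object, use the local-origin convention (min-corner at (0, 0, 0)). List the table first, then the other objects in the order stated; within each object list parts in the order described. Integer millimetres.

translate([0, 0, 674]) cube([644, 807, 45]);
translate([58, 58, 0]) cylinder(h = 674, r = 21);
translate([586, 58, 0]) cylinder(h = 674, r = 21);
translate([58, 749, 0]) cylinder(h = 674, r = 21);
translate([586, 749, 0]) cylinder(h = 674, r = 21);
translate([167, -443, 0]) {
  translate([0, 0, 384]) cube([310, 253, 24]);
  cube([32, 32, 384]);
  translate([278, 0, 0]) cube([32, 32, 384]);
  translate([0, 221, 0]) cube([32, 32, 384]);
  translate([278, 221, 0]) cube([32, 32, 384]);
}
translate([167, 997, 0]) {
  translate([0, 0, 384]) cube([310, 253, 24]);
  cube([32, 32, 384]);
  translate([278, 0, 0]) cube([32, 32, 384]);
  translate([0, 221, 0]) cube([32, 32, 384]);
  translate([278, 221, 0]) cube([32, 32, 384]);
}
translate([-500, 277, 0]) {
  translate([0, 0, 384]) cube([310, 253, 24]);
  cube([32, 32, 384]);
  translate([278, 0, 0]) cube([32, 32, 384]);
  translate([0, 221, 0]) cube([32, 32, 384]);
  translate([278, 221, 0]) cube([32, 32, 384]);
}
translate([834, 277, 0]) {
  translate([0, 0, 384]) cube([310, 253, 24]);
  cube([32, 32, 384]);
  translate([278, 0, 0]) cube([32, 32, 384]);
  translate([0, 221, 0]) cube([32, 32, 384]);
  translate([278, 221, 0]) cube([32, 32, 384]);
}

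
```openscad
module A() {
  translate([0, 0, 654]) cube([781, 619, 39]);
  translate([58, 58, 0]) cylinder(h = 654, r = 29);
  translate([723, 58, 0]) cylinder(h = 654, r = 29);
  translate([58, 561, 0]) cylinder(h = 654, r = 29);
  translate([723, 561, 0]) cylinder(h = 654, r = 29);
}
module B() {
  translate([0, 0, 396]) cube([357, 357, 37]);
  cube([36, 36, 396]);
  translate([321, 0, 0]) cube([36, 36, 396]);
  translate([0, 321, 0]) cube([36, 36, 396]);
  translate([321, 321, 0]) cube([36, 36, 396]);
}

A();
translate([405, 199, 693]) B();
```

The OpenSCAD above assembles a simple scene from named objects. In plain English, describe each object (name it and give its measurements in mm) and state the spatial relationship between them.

A is a table: top 781 mm (x) × 619 mm (y), 39 mm thick, upper face at z = 693 mm, on four round legs of 58 mm diameter, each leg's bounding box inset 29 mm from the nearest pair of top edges, running from z = 0 to the bottom of the top.

B is a four-legged stool. The seat is a 357×357×37 mm slab whose top surface is at z = 433 mm; four square legs, each 36×36 mm in cross-section, run from the floor (z = 0) to the underside of the seat, each flush with a corner of the seat.

The stool is on top of the table.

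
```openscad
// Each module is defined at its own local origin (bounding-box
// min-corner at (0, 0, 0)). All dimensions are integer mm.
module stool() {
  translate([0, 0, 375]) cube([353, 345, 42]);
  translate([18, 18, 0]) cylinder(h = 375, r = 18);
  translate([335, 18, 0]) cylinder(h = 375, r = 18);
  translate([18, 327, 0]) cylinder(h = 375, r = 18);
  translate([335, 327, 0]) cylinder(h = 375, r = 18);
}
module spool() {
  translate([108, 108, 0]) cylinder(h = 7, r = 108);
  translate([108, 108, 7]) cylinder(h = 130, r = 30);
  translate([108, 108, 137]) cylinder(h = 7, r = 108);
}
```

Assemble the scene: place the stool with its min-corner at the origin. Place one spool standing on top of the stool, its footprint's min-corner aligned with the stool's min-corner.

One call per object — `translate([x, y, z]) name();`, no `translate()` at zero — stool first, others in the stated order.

stool();
translate([0, 0, 417]) spool();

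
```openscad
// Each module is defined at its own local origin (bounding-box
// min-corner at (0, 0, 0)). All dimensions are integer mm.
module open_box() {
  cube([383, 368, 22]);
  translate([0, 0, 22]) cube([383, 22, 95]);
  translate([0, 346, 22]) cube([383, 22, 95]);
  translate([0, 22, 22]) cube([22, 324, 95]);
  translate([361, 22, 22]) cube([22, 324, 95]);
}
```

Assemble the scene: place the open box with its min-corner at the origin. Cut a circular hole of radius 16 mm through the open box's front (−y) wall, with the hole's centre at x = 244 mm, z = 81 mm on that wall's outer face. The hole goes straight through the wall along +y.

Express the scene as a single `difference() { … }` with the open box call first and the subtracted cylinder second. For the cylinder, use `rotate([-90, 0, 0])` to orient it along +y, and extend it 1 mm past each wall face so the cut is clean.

difference() {
  open_box();
  translate([244, -1, 81]) rotate([-90, 0, 0]) cylinder(h = 24, r = 16);
}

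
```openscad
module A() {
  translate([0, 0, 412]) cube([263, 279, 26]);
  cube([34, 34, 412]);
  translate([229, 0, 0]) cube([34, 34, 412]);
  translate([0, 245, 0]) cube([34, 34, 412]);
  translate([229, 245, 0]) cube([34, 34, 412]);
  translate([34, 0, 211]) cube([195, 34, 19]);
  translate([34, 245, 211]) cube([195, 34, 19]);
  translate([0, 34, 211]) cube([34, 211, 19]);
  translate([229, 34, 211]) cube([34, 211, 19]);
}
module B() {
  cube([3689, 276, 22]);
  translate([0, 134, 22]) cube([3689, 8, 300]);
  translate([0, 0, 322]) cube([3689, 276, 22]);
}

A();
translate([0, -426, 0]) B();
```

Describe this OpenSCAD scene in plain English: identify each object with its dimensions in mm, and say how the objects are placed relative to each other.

A is a four-legged stool. The seat is 263×279 mm, 26 mm thick, top at z = 438 mm. It stands on four square legs, each 34×34 mm in cross-section, from z = 0 to the seat underside, each flush with a corner of the seat. Four stretchers, 34 mm wide and 19 mm tall, connect adjacent legs with their undersides at z = 211 mm, each running between the inner faces of the legs it joins and aligned with the legs' outer faces on the other axis.

B is an I-beam lying along x, 3689 mm long. Overall section height 344 mm. Two flanges 276 mm wide (y) and 22 mm thick, one on the floor and one at the top; a web 8 mm thick runs between them, centred on the flange width.

The I-beam is on the floor beside the stool on its −y side.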